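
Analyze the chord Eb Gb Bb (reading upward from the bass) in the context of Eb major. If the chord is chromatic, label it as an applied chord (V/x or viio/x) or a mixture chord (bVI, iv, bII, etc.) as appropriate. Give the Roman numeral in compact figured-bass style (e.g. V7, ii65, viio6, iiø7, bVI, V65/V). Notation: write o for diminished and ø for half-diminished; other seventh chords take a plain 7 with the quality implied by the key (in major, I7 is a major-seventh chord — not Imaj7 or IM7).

Stacked in thirds the chord is Eb-Gb-Bb: a minor triad on Eb.
Eb is the first degree of Eb major. This is the minor tonic, borrowed from the parallel minor.

i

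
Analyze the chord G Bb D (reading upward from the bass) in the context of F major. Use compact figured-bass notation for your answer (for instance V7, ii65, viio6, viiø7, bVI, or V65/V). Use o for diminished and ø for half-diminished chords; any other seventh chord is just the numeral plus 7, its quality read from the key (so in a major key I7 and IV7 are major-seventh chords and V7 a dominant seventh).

The pitches G-Bb-D form a minor triad rooted on G.
In F major, G is the supertonic; the diatonic minor triad there is ii.

ii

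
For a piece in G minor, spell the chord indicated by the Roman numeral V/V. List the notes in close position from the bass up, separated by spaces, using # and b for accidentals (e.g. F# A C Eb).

A C# E

The slash means an applied dominant: we want the dominant of V. In G minor, V is D major, and its dominant is built on A.
Building a major triad on A gives A-C#-E.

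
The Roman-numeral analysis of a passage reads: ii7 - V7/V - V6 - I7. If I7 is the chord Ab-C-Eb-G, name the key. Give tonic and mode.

I7 is given as Ab-C-Eb-G — a major seventh chord with root Ab.
If Ab is scale degree 1 and the mode makes that degree carry a major seventh chord, the tonic is Ab and the mode is major.

Ab major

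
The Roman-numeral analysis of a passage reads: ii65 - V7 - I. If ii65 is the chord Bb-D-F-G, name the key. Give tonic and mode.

F major

The chord Gm7/Bb is a minor seventh chord rooted on G; its label is ii65.
If G is scale degree 2 and the mode makes that degree carry a minor seventh chord, the tonic is F and the mode is major.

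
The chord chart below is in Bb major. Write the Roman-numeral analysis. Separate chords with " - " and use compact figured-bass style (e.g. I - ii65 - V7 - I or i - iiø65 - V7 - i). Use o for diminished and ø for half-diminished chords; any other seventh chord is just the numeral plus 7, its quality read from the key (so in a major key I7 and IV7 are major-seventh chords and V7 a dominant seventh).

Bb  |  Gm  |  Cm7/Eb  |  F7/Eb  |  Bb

I - vi - ii65 - V42 - I

Bb: root Bb is the tonic; major triad there is I.
Gm: minor triad on G = scale degree 6 → vi.
Cm7/Eb has root C, degree 2 in Bb major, so ii65.
F7/Eb has root F, degree 5 in Bb major, so V42.
Bb: root Bb is the tonic; major triad there is I.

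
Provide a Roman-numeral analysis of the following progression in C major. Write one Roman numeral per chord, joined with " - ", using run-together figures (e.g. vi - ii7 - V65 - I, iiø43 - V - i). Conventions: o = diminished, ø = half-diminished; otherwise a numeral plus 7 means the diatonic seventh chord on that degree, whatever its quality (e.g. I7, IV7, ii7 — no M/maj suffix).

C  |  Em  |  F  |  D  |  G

I - iii - IV - V/V - V

C: major triad on C = scale degree 1 → I.
Em: minor triad on E = scale degree 3 → iii.
F has root F, degree 4 in C major, so IV.
D: a major triad on D, the applied dominant of V → V/V.
G: root G is the dominant; major triad there is V.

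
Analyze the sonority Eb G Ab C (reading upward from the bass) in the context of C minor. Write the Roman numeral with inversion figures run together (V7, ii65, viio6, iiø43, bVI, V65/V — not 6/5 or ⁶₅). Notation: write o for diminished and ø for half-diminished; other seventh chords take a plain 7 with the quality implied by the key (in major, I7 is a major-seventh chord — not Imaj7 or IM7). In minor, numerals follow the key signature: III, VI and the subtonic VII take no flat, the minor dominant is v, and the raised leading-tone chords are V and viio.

The pitches Ab-C-Eb-G form a major seventh chord rooted on Ab.
In C minor, Ab is the submediant; the diatonic major seventh chord there is VI7.
With Eb in the bass the chord is in second inversion, so the figured bass is 43.

VI43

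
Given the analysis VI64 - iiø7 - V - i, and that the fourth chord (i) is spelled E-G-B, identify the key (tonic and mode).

E minor

i is given as E-G-B — a minor triad with root E.
If E is scale degree 1 and the mode makes that degree carry a minor triad, the tonic is E and the mode is minor.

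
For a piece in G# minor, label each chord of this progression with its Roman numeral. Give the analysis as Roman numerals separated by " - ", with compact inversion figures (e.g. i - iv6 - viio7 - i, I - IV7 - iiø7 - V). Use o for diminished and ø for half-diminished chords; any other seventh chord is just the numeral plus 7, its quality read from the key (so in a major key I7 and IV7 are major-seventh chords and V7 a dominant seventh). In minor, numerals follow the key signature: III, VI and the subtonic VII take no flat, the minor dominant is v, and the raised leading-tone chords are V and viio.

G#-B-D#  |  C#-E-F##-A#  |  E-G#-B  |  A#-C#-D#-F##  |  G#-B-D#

G#-B-D# has root G#, degree 1 in G# minor, so i.
C#-E-F##-A#: fully diminished seventh chord on F## = scale degree 7 → viio43.
E-G#-B has root E, degree 6 in G# minor, so VI.
A#-C#-D#-F##: dominant seventh chord on D# = scale degree 5 → V43.
G#-B-D# has root G#, degree 1 in G# minor, so i.

i - viio43 - VI - V43 - i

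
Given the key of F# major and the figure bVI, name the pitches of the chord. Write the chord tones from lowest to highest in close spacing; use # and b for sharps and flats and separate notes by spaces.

Scale degree 6 in F# major is D#; lowering it a half step gives D. bVI is a major triad on the lowered sixth degree, borrowed from the parallel minor.
So the chord is D-F#-A, a major triad.

D F# A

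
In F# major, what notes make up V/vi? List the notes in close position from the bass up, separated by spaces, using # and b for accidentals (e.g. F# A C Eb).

V/vi is a secondary dominant — the dominant triad of vi. vi in F# major is D#, so the applied chord's root is A#, a perfect fifth above.
Building a major triad on A# gives A#-C##-E#.

A# C## E#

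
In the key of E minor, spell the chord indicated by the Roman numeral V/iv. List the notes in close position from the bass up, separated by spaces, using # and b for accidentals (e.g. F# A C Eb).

E G# B

The slash means an applied dominant: we want the dominant of iv. In E minor, iv is A minor, and its dominant is built on E.
Building a major triad on E gives E-G#-B.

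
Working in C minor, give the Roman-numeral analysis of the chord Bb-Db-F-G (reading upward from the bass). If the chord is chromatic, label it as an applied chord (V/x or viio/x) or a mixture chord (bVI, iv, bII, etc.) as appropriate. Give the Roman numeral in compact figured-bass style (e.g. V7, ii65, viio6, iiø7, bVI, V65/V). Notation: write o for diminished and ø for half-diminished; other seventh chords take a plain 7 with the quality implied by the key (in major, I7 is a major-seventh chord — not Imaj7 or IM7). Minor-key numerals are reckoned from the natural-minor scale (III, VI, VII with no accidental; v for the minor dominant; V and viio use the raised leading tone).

viiø65/VI

Stacked in thirds the chord is G-Bb-Db-F: a half-diminished seventh chord on G.
G sits a half step below Ab (VI in C minor); a diminished chord there is the applied leading-tone chord of VI.
With Bb in the bass the chord is in first inversion, so the figured bass is 65.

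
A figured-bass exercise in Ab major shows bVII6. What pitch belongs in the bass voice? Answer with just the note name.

Bb

bVII in Ab major has root Gb; the chord is Gb-Bb-Db.
The figure 6 means first inversion — the third is in the bass.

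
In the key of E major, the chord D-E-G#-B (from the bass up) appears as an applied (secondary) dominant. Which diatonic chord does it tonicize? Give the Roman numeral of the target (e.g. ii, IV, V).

The chord is a dominant seventh chord on E.
A dominant resolves down a perfect fifth: E → A. In E major, A is scale degree 4, i.e. IV.

IV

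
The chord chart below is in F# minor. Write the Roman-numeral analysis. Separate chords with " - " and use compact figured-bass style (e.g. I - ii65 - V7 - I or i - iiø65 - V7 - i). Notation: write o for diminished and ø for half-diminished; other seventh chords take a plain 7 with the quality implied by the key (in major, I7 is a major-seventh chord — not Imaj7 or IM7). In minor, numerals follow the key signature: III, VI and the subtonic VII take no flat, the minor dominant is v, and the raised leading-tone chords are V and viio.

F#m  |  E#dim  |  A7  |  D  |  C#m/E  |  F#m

F#m: minor triad on F# = scale degree 1 → i.
E#dim: root E# is the leading tone; diminished triad there is viio.
A7: a dominant seventh chord on A, the applied dominant of VI → V7/VI.
D has root D, degree 6 in F# minor, so VI.
C#m/E has root C#, degree 5 in F# minor, so v6.
F#m has root F#, degree 1 in F# minor, so i.

i - viio - V7/VI - VI - v6 - i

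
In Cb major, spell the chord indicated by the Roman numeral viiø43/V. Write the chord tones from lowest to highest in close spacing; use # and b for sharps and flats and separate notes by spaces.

Cb Eb F Ab

The slash marks an applied leading-tone chord: viio of V. In Cb major, V is Gb, so the leading tone to it is F, a half step below.
Building a half-diminished seventh chord on F gives F-Ab-Cb-Eb.
With the 43 figure the chord is in second inversion; from the bass Cb upward in close position it reads Cb-Eb-F-Ab.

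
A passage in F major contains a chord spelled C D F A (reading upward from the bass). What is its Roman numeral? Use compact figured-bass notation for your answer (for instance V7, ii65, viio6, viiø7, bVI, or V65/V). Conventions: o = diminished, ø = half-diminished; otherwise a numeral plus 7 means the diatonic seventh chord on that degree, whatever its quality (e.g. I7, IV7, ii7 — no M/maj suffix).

vi42

The pitches D-F-A-C form a minor seventh chord rooted on D.
D is scale degree 6 in F major, and a minor seventh chord on that degree is written vi7.
With C in the bass the chord is in third inversion, so the figured bass is 42.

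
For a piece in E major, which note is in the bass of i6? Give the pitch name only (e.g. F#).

i in E major has root E; the chord is E-G-B.
The figure 6 means first inversion — the third is in the bass.

G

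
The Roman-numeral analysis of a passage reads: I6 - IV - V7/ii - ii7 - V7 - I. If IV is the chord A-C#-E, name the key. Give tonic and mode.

The chord A is a major triad rooted on A; its label is IV.
Counting down 3 scale steps from A places the tonic on E; a major triad on degree 4 is diatonic only in major.

E major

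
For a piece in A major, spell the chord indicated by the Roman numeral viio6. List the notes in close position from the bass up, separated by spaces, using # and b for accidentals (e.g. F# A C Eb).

B D G#

In A major, the seventh degree is G#, and the diatonic chord built there is a diminished triad.
Stacking thirds from G# gives G#-B-D.
With the 6 figure the chord is in first inversion; from the bass B upward in close position it reads B-D-G#.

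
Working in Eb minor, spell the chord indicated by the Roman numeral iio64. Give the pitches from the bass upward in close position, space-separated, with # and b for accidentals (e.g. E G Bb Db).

In Eb minor, the supertonic is F, and the diatonic chord built there is a diminished triad.
That chord is spelled F-Ab-Cb.
With the 64 figure the chord is in second inversion; from the bass Cb upward in close position it reads Cb-F-Ab.

Cb F Ab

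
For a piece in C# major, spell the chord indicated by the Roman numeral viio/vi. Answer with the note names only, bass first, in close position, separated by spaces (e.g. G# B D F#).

G## B# D#

viio/vi is a secondary leading-tone chord. The target vi is A# in C# major; the applied chord is rooted a semitone below, on G##.
Building a diminished triad on G## gives G##-B#-D#.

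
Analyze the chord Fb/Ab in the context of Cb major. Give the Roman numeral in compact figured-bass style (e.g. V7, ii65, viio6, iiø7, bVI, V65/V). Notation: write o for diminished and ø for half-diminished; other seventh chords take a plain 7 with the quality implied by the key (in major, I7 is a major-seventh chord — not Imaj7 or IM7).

IV6

Stacked in thirds the chord is Fb-Ab-Cb: a major triad on Fb.
Fb is scale degree 4 in Cb major, and a major triad on that degree is written IV.
With Ab in the bass the chord is in first inversion, so the figured bass is 6.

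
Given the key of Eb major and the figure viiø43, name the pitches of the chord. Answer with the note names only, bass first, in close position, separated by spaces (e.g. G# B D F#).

In Eb major, the leading tone is D, and the diatonic chord built there is a half-diminished seventh chord.
That chord is spelled D-F-Ab-C.
The figured bass 43 indicates second inversion, placing the fifth (Ab) in the bass: Ab-C-D-F.

Ab C D F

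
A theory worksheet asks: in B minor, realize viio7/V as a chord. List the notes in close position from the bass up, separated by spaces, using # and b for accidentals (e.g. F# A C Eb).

E# G# B D

viio7/V is a secondary leading-tone chord. The target V is F# in B minor; the applied chord is rooted a semitone below, on E#.
Building a fully diminished seventh chord on E# gives E#-G#-B-D.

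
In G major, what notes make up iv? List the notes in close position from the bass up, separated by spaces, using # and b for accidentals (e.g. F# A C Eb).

C Eb G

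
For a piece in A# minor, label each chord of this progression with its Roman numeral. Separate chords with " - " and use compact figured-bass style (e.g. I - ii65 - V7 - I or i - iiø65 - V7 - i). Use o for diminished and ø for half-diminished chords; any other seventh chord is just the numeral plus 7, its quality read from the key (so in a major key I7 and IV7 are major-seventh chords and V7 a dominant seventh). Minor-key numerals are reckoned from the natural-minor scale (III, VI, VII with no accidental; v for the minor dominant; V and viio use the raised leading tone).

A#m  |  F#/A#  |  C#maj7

i - VI6 - III7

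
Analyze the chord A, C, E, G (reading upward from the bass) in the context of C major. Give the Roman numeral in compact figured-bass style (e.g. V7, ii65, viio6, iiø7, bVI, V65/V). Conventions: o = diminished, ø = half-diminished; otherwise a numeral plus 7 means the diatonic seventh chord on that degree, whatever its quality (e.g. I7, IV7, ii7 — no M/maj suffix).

vi7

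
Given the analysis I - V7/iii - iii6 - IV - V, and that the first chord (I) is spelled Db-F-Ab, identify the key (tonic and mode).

The anchor chord is a major triad on Db, labeled I.
If Db is scale degree 1 and the mode makes that degree carry a major triad, the tonic is Db and the mode is major.

Db major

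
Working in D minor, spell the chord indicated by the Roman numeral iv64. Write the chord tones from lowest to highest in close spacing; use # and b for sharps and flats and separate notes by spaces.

In D minor, the subdominant is G, and the diatonic chord built there is a minor triad.
Stacking thirds from G gives G-Bb-D.
The figured bass 64 indicates second inversion, placing the fifth (D) in the bass: D-G-Bb.

D G Bb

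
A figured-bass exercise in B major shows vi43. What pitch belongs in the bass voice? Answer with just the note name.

D#

vi in B major has root G#; the chord is G#-B-D#-F#.
The figure 43 means second inversion — the fifth is in the bass.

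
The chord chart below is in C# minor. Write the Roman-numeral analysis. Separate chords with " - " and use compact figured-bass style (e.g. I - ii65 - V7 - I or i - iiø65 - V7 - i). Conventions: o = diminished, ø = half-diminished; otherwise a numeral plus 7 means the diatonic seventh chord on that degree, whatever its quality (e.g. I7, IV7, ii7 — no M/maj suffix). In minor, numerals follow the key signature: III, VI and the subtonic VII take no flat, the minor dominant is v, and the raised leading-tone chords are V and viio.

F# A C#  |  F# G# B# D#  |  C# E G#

iv - V42 - i

F#-A-C#: root F# is the subdominant; minor triad there is iv.
F#-G#-B#-D#: root G# is the dominant; dominant seventh chord there is V42.
C#-E-G#: minor triad on C# = scale degree 1 → i.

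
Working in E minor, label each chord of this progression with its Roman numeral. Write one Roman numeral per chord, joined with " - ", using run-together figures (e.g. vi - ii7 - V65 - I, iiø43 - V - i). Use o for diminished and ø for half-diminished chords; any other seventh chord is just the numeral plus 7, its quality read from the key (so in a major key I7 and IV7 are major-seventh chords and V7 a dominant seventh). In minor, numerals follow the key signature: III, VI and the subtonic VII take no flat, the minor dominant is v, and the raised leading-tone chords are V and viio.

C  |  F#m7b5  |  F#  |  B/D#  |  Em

VI - iiø7 - V/V - V6 - i

C: major triad on C = scale degree 6 → VI.
F#m7b5 has root F#, degree 2 in E minor, so iiø7.
F#: a major triad on F#, the applied dominant of V → V/V.
B/D#: root B is the dominant; major triad there is V6.
Em: minor triad on E = scale degree 1 → i.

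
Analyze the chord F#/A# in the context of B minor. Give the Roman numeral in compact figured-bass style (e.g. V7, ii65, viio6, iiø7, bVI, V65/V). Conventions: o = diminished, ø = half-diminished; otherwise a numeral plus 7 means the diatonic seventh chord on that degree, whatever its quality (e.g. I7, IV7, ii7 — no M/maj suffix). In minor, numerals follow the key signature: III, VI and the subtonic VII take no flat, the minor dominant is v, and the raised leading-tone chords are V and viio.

Stacked in thirds the chord is F#-A#-C#: a major triad on F#.
F# is scale degree 5 in B minor, and a major triad on that degree is written V.
With A# in the bass the chord is in first inversion, so the figured bass is 6.

V6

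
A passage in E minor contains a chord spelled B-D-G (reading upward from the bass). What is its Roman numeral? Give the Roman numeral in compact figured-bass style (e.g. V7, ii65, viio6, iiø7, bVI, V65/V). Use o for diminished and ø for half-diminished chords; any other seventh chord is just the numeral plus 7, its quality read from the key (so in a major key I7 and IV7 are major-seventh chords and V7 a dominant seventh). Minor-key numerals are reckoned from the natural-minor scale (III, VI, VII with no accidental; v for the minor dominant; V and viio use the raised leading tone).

Stacked in thirds the chord is G-B-D: a major triad on G.
G is scale degree 3 in E minor, and a major triad on that degree is written III.
With B in the bass the chord is in first inversion, so the figured bass is 6.

III6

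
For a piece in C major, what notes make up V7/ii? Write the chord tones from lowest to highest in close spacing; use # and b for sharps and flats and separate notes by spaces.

A C# E G

The slash means an applied dominant: we want the dominant of ii. In C major, ii is D minor, and its dominant is built on A.
Building a dominant seventh chord on A gives A-C#-E-G.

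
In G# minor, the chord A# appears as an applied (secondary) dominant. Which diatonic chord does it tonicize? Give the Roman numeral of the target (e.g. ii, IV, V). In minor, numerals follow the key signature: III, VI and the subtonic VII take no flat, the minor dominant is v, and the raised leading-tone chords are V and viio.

The chord is a major triad on A#.
A dominant resolves down a perfect fifth: A# → D#. In G# minor, D# is scale degree 5, i.e. V.

V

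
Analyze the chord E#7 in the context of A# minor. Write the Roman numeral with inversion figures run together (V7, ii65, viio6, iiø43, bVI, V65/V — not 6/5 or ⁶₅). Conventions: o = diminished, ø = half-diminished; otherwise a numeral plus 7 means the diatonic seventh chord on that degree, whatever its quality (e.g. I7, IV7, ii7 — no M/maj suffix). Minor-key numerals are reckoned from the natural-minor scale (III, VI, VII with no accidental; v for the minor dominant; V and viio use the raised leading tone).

V7

The pitches E#-G##-B#-D# form a dominant seventh chord rooted on E#.
In A# minor, E# is the dominant; the diatonic dominant seventh chord there is V7.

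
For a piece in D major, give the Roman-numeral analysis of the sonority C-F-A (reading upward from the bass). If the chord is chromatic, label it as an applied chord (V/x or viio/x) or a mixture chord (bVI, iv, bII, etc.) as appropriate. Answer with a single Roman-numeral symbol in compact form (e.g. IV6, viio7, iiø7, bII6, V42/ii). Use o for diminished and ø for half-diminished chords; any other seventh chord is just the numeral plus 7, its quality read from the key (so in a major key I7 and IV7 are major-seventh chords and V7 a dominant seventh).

bIII64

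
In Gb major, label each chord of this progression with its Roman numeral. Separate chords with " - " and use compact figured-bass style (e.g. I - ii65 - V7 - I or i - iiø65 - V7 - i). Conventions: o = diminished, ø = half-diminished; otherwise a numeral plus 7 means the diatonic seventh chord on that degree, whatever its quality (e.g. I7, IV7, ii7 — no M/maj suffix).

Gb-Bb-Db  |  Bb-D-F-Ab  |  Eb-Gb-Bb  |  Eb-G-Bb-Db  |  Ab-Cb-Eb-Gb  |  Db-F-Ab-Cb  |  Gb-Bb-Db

Gb-Bb-Db: root Gb is the tonic; major triad there is I.
Bb-D-F-Ab: a dominant seventh chord on Bb, the applied dominant of vi → V7/vi.
Eb-Gb-Bb: minor triad on Eb = scale degree 6 → vi.
Eb-G-Bb-Db is the secondary dominant of ii (dominant seventh chord on Eb): V7/ii.
Ab-Cb-Eb-Gb has root Ab, degree 2 in Gb major, so ii7.
Db-F-Ab-Cb: root Db is the dominant; dominant seventh chord there is V7.
Gb-Bb-Db: root Gb is the tonic; major triad there is I.

I - V7/vi - vi - V7/ii - ii7 - V7 - I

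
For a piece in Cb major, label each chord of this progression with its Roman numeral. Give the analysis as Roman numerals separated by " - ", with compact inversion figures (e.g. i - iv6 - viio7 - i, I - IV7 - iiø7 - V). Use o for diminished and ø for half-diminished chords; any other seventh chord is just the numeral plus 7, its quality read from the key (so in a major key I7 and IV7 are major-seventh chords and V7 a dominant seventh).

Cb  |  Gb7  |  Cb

I - V7 - I

Cb has root Cb, degree 1 in Cb major, so I.
Gb7 has root Gb, degree 5 in Cb major, so V7.
Cb: major triad on Cb = scale degree 1 → I.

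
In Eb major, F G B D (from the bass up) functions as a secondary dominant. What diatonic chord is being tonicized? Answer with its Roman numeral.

The chord is a dominant seventh chord on G.
A dominant resolves down a perfect fifth: G → C. In Eb major, C is scale degree 6, i.e. vi.

vi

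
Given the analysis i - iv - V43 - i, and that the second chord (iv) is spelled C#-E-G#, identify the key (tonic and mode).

G# minor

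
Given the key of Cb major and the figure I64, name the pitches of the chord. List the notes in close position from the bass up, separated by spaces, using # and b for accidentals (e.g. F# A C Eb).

Gb Cb Eb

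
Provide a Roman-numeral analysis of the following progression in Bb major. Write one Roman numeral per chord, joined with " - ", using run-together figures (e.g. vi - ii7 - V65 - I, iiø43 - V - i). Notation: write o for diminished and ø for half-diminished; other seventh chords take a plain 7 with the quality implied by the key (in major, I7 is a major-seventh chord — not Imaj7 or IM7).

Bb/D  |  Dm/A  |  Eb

I6 - iii64 - IV

Bb/D: root Bb is the tonic; major triad there is I6.
Dm/A: minor triad on D = scale degree 3 → iii64.
Eb: root Eb is the subdominant; major triad there is IV.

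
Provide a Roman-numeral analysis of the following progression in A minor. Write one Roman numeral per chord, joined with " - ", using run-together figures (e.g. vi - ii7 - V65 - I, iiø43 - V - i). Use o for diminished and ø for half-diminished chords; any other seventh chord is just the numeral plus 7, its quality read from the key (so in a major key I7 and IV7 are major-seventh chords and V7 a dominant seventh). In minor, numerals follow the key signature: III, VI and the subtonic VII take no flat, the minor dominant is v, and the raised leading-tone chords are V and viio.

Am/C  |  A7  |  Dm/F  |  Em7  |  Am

i6 - V7/iv - iv6 - v7 - i

Am/C has root A, degree 1 in A minor, so i6.
A7 is the secondary dominant of iv (dominant seventh chord on A): V7/iv.
Dm/F has root D, degree 4 in A minor, so iv6.
Em7: minor seventh chord on E = scale degree 5 → v7.
Am: minor triad on A = scale degree 1 → i.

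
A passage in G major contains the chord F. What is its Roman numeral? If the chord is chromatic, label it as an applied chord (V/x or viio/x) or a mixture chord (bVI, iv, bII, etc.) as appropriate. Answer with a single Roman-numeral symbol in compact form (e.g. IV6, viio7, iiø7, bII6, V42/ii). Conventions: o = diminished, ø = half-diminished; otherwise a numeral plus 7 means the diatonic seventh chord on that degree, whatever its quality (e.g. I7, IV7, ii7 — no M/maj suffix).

Stacked in thirds the chord is F-A-C: a major triad on F.
F is the lowered seventh degree of G major (diatonic 7 would be F#). This is a major triad on the lowered seventh degree (the subtonic), borrowed from the parallel minor.

bVII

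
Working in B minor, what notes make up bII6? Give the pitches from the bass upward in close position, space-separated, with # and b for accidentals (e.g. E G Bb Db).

E G C

Scale degree 2 in B minor is C#; lowering it a half step gives C. bII6 is the Neapolitan sixth — a major triad on the lowered second degree, here in its customary first inversion.
So the chord is C-E-G, a major triad.
With the 6 figure the chord is in first inversion; from the bass E upward in close position it reads E-G-C.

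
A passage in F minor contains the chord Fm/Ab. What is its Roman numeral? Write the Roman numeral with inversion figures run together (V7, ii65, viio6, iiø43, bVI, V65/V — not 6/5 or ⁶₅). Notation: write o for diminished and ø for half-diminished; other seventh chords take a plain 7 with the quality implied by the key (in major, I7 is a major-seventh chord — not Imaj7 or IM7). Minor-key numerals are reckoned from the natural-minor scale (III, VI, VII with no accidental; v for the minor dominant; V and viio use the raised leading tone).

Stacked in thirds the chord is F-Ab-C: a minor triad on F.
In F minor, F is the tonic; the diatonic minor triad there is i.
With Ab in the bass the chord is in first inversion, so the figured bass is 6.

i6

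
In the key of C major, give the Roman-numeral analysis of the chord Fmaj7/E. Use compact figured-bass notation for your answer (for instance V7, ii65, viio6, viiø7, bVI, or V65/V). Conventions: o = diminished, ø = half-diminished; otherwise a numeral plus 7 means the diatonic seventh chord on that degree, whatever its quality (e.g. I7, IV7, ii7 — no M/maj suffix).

IV42

Stacked in thirds the chord is F-A-C-E: a major seventh chord on F.
In C major, F is the subdominant; the diatonic major seventh chord there is IV7.
With E in the bass the chord is in third inversion, so the figured bass is 42.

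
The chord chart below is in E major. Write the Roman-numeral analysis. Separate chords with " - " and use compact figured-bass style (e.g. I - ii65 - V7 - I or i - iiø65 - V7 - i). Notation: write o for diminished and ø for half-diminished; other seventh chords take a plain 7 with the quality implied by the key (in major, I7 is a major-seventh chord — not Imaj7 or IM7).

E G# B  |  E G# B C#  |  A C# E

I - vi65 - IV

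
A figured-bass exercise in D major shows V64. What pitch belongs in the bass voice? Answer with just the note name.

E

V in D major has root A; the chord is A-C#-E.
The figure 64 means second inversion — the fifth is in the bass.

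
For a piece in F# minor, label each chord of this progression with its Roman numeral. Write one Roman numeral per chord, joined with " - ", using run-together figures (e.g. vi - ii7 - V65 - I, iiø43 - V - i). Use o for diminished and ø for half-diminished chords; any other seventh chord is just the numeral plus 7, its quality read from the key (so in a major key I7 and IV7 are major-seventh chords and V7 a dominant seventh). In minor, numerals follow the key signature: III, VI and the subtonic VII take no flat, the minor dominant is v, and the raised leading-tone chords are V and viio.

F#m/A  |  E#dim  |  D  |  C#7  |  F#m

F#m/A: root F# is the tonic; minor triad there is i6.
E#dim: diminished triad on E# = scale degree 7 → viio.
D: root D is the submediant; major triad there is VI.
C#7: root C# is the dominant; dominant seventh chord there is V7.
F#m: minor triad on F# = scale degree 1 → i.

i6 - viio - VI - V7 - i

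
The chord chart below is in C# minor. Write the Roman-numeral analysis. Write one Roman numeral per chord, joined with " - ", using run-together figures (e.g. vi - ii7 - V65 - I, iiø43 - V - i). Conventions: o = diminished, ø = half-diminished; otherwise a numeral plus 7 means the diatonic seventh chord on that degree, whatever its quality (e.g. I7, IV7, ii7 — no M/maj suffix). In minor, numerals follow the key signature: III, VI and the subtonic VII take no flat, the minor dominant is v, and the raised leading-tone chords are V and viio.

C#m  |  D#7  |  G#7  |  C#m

C#m: root C# is the tonic; minor triad there is i.
D#7 is the secondary dominant of V (dominant seventh chord on D#): V7/V.
G#7: root G# is the dominant; dominant seventh chord there is V7.
C#m: minor triad on C# = scale degree 1 → i.

i - V7/V - V7 - i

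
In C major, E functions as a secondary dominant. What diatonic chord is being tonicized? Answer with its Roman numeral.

vi

The chord is a major triad on E.
A dominant resolves down a perfect fifth: E → A. In C major, A is scale degree 6, i.e. vi.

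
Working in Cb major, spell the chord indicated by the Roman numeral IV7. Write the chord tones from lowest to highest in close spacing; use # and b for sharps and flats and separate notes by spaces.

Fb Ab Cb Eb

In Cb major, scale degree 4 is Fb, and the diatonic chord built there is a major seventh chord.
That chord is spelled Fb-Ab-Cb-Eb.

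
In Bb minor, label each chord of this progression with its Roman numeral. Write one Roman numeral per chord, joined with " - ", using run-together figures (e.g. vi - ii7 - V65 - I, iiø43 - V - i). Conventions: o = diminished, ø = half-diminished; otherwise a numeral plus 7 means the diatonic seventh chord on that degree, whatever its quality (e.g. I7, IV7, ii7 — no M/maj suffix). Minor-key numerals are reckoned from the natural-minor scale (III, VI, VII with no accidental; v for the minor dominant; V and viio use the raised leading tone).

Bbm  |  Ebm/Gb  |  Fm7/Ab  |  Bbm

i - iv6 - v65 - i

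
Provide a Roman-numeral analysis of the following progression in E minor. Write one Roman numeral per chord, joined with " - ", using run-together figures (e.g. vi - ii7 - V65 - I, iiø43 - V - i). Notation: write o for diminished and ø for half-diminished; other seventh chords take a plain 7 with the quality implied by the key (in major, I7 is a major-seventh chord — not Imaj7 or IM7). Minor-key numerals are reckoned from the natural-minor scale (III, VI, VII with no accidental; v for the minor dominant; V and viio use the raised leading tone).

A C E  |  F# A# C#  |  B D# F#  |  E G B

iv - V/V - V - i

A-C-E has root A, degree 4 in E minor, so iv.
F#-A#-C#: a major triad on F#, the applied dominant of V → V/V.
B-D#-F#: major triad on B = scale degree 5 → V.
E-G-B: minor triad on E = scale degree 1 → i.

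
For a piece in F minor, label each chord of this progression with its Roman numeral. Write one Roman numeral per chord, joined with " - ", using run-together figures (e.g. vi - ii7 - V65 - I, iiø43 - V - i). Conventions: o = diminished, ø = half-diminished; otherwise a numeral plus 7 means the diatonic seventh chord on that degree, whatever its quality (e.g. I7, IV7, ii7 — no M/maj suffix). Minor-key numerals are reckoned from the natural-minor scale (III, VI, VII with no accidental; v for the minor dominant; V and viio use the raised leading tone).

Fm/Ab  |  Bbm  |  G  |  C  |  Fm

i6 - iv - V/V - V - i

Fm/Ab: root F is the tonic; minor triad there is i6.
Bbm: root Bb is the subdominant; minor triad there is iv.
G is the secondary dominant of V (major triad on G): V/V.
C: root C is the dominant; major triad there is V.
Fm: root F is the tonic; minor triad there is i.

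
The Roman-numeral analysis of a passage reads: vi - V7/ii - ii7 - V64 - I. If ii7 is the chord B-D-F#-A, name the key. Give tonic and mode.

The anchor chord is a minor seventh chord on B, labeled ii7.
Counting down one scale step from B places the tonic on A; a minor seventh chord on degree 2 is diatonic only in major.

A major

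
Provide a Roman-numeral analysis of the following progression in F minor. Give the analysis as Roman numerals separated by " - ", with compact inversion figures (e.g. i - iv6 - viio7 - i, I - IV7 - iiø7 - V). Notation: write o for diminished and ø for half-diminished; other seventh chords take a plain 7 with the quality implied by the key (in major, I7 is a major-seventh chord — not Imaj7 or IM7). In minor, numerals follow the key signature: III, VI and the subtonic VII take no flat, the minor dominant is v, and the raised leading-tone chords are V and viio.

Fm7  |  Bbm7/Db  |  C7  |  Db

i7 - iv65 - V7 - VI

Fm7 has root F, degree 1 in F minor, so i7.
Bbm7/Db has root Bb, degree 4 in F minor, so iv65.
C7: root C is the dominant; dominant seventh chord there is V7.
Db has root Db, degree 6 in F minor, so VI.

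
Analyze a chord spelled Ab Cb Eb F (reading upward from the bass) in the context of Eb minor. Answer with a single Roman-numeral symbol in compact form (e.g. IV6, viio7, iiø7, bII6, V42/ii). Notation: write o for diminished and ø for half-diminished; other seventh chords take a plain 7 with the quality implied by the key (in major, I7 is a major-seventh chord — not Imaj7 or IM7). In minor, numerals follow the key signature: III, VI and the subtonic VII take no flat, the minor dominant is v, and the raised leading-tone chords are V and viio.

Stacked in thirds the chord is F-Ab-Cb-Eb: a half-diminished seventh chord on F.
F is scale degree 2 in Eb minor, and a half-diminished seventh chord on that degree is written iiø7.
With Ab in the bass the chord is in first inversion, so the figured bass is 65.

iiø65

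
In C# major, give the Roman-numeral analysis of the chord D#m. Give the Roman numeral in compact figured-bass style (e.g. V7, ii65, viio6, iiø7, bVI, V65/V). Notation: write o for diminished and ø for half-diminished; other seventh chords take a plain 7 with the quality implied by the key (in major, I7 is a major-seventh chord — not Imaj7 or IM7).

ii

The pitches D#-F#-A# form a minor triad rooted on D#.
D# is scale degree 2 in C# major, and a minor triad on that degree is written ii.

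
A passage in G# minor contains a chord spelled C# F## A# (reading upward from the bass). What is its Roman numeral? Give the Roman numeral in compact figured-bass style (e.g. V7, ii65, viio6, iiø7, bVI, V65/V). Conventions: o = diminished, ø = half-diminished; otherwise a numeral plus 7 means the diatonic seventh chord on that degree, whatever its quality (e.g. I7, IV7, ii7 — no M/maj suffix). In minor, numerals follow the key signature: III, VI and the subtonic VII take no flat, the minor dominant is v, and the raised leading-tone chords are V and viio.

viio64

The pitches F##-A#-C# form a diminished triad rooted on F##.
In G# minor, F## is the leading tone; the diatonic diminished triad there is viio.
With C# in the bass the chord is in second inversion, so the figured bass is 64.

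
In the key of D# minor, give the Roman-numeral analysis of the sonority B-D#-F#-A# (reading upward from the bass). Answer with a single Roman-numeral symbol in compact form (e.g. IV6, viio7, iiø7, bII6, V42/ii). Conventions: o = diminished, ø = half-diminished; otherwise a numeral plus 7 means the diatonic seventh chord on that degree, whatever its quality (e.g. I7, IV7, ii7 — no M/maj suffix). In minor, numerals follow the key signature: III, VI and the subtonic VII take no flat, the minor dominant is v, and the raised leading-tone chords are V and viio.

VI7

Stacked in thirds the chord is B-D#-F#-A#: a major seventh chord on B.
B is scale degree 6 in D# minor, and a major seventh chord on that degree is written VI7.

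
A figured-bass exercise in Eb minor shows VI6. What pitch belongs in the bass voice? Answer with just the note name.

VI in Eb minor has root Cb; the chord is Cb-Eb-Gb.
The figure 6 means first inversion — the third is in the bass.

Eb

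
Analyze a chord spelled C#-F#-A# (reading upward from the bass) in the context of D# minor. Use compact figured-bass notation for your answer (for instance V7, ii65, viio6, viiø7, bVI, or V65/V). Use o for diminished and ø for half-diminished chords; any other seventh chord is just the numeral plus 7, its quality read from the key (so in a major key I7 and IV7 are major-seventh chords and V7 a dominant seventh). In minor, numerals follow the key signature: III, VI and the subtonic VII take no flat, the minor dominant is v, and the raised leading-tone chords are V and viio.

Stacked in thirds the chord is F#-A#-C#: a major triad on F#.
In D# minor, F# is the mediant; the diatonic major triad there is III.
With C# in the bass the chord is in second inversion, so the figured bass is 64.

III64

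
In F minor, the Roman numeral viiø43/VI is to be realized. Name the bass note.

Gb

The applied chord viiø43/VI is rooted on C: C-Eb-Gb-Bb.
The figure 43 means second inversion — the fifth is in the bass.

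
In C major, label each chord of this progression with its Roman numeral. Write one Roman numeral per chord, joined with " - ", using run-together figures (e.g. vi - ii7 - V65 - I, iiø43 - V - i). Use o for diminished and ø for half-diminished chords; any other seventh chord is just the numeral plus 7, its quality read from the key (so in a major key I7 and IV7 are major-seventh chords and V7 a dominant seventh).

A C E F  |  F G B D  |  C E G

A-C-E-F: major seventh chord on F = scale degree 4 → IV65.
F-G-B-D: root G is the dominant; dominant seventh chord there is V42.
C-E-G has root C, degree 1 in C major, so I.

IV65 - V42 - I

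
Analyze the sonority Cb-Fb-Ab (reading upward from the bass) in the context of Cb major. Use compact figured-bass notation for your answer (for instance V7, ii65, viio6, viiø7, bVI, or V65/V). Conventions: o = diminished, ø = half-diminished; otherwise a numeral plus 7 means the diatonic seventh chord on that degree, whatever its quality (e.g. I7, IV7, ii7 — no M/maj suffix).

IV64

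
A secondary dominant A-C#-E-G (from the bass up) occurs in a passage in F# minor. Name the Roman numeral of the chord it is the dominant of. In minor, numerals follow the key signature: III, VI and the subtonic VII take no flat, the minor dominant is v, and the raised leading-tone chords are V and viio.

The chord is a dominant seventh chord on A.
A dominant resolves down a perfect fifth: A → D. In F# minor, D is scale degree 6, i.e. VI.

VI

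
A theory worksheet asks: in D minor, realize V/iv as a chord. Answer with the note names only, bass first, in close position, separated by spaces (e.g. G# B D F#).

D F# A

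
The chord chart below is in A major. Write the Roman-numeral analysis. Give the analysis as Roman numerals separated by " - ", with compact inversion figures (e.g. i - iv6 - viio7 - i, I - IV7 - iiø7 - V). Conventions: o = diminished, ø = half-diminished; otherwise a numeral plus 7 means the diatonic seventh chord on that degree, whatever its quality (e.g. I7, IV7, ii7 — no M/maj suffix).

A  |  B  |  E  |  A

I - V/V - V - I

A: major triad on A = scale degree 1 → I.
B: a major triad on B, the applied dominant of V → V/V.
E has root E, degree 5 in A major, so V.
A has root A, degree 1 in A major, so I.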